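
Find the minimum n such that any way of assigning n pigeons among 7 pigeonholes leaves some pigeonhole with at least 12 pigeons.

78

With 77 pigeons one could put exactly 11 in each of the 7 pigeonholes, and no pigeonhole would reach 12.
By pigeonhole, one more pigeon must land in a pigeonhole that already has 11, giving it 12.
So 7 × 11 + 1 = 78 pigeons are required.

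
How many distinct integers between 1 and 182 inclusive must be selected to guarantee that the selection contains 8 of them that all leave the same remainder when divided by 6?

43

By the pigeonhole principle, the 6 residue classes mod 6 are the pigeonholes.
With 42 integers one could put 7 in each residue class and have no class reach 8.
The 43rd integer pushes some class to 8, so 6·7 + 1 = 43.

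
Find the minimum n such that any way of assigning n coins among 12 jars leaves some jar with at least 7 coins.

With 72 coins one could put exactly 6 in each of the 12 jars, and no jar would reach 7.
One more coin must land in a jar that already has 6, giving it 7.
So 12 × 6 + 1 = 73 coins are required.

73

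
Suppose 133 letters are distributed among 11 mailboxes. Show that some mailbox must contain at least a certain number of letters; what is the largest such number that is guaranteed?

The 11 mailboxes are the holes and the 133 letters are the pigeons.
If every mailbox held at most 12 letters, the total would be at most 11 × 12 = 132, which is less than 133.
So some mailbox holds at least ⌈133/11⌉ = 13 letters.

13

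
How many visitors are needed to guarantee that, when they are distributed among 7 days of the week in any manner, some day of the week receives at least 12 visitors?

78

With 77 visitors one could put exactly 11 in each of the 7 days of the week, and no day of the week would reach 12.
By the pigeonhole principle, one more visitor must land in a day of the week that already has 11, giving it 12.
So 7 × 11 + 1 = 78 visitors are required.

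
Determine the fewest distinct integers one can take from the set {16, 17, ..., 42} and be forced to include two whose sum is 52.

18

Group the elements by complementary pair {x, 52−x}: {16,36}, {17,35}, {18,34}, …, giving 10 two-element pairs, the single value 26 (it cannot pair with itself since the integers are distinct), and 6 integers whose partner 52−x falls outside [16,42].
By pigeonhole, treating each of those 17 groups as a pigeonhole, one can pick one integer per group — 17 integers — with no two summing to 52.
The 18th integer lands in an occupied pair, forcing a sum of 52.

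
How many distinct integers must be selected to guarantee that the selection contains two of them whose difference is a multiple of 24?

Integers whose pairwise differences are multiples of 24 are exactly those sharing a remainder mod 24. Pigeonhole: the 24 residue classes mod 24 are the pigeonholes.
With 24 integers one could put 1 in each residue class and have no class reach 2.
The 25th integer pushes some class to 2, so 24·1 + 1 = 25.

25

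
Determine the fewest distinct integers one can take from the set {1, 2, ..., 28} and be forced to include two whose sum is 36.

A set avoiding the sum 36 can contain at most one of each pair {x, 36−x}, plus the 8 elements whose complement lies outside the range or equal to its own complement.
The integers 1, …, 18 (18 of them) are such a set: any two sum to at least 1+2 = 3 and at most 17+18 = 35 < 36.
Pigeonhole: any 19th integer completes one of the 10 pairs, so 19 choices force a sum of 36.

19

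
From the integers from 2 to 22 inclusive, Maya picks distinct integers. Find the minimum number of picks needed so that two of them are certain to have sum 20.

14

A set avoiding the sum 20 can contain at most one of each pair {x, 20−x}, plus the 5 elements whose complement lies outside the range or equal to its own complement.
The integers 10, …, 22 (13 of them) are such a set: any two sum to at least 10+11 = 21 > 20.
By pigeonhole, any 14th integer completes one of the 8 pairs, so 14 choices force a sum of 20.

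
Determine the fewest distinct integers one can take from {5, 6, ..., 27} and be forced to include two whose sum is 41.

Group the elements by complementary pair {x, 41−x}: {14,27}, {15,26}, {16,25}, …, giving 7 two-element pairs and 9 integers whose partner 41−x falls outside [5,27].
Pigeonhole: treating each of those 16 groups as a pigeonhole, one can pick one integer per group — 16 integers — with no two summing to 41.
The 17th integer lands in an occupied pair, forcing a sum of 41.

17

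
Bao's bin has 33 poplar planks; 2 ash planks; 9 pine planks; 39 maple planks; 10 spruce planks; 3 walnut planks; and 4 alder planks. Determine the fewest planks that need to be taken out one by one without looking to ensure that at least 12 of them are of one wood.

51

The 7 woods are the holes; the planks drawn are the pigeons.
To avoid 12 of any one wood, the worst case takes at most 11 of each wood, or every plank of a wood that has fewer than 11.
That gives 11 + 2 + 9 + 11 + 10 + 3 + 4 = 50 planks with no wood reaching 12.
The next plank forces some wood to 12, so 50 + 1 = 51.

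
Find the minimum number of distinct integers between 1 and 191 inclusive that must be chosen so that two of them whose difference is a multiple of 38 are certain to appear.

39

Integers whose pairwise differences are multiples of 38 are exactly those sharing a remainder mod 38. Pigeonhole: the 38 residue classes mod 38 are the pigeonholes.
With 38 integers one could put 1 in each residue class and have no class reach 2.
The 39th integer pushes some class to 2, so 38·1 + 1 = 39.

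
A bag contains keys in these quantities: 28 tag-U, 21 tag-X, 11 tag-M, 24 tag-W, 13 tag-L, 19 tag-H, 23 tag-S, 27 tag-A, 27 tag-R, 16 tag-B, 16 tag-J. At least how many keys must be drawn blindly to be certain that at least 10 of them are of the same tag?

100

An adversary could hand out at most 9 keys per tag: 9 + 9 + 9 + 9 + 9 + 9 + 9 + 9 + 9 + 9 + 9 = 99 keys and still no tag has 10.
One more key lands in a tag already at 9, so 100 draws are enough and 99 are not.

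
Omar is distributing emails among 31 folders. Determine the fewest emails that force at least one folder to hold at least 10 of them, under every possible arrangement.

280

With 279 emails one could put exactly 9 in each of the 31 folders, and no folder would reach 10.
One more email must land in a folder that already has 9, giving it 10.
So 31 × 9 + 1 = 280 emails are required.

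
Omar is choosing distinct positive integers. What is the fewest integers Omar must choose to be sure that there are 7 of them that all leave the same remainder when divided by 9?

55

The 9 residue classes mod 9 are the pigeonholes.
With 54 integers one could put 6 in each residue class and have no class reach 7.
The 55th integer pushes some class to 7, so 9·6 + 1 = 55.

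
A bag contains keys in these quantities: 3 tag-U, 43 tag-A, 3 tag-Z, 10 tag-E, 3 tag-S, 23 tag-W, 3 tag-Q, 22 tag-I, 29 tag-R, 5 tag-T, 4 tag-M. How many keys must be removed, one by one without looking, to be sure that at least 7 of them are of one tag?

52

By the pigeonhole principle, put each drawn key into a box by tag. The largest draw with every box below 7 takes min(count, 6) from each tag; tags with fewer than 6 contribute all they have.
Σ min(cᵢ, 6) = 3 + 6 + 3 + 6 + 3 + 6 + 3 + 6 + 6 + 5 + 4 = 51.
Draw number 51 + 1 = 52 must push one box to 7.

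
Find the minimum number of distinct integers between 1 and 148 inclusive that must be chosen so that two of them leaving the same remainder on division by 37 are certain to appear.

38

The 37 residue classes mod 37 are the pigeonholes.
With 37 integers one could put 1 in each residue class and have no class reach 2.
The 38th integer pushes some class to 2, so 37·1 + 1 = 38.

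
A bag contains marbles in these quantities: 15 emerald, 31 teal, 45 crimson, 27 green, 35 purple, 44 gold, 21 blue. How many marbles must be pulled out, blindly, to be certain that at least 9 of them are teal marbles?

196

In the worst case for collecting teal marbles, every non-teal marble comes out first.
There are 15 + 45 + 27 + 35 + 44 + 21 = 187 non-teal marbles altogether.
After those, each further marble must be teal, so 187 + 9 = 196 draws guarantee 9 teal marbles.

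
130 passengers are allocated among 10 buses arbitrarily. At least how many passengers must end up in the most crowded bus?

By the pigeonhole principle, the 10 buses are the holes and the 130 passengers are the pigeons.
If every bus held at most 12 passengers, the total would be at most 10 × 12 = 120, which is less than 130.
So some bus holds at least ⌈130/10⌉ = 13 passengers.

13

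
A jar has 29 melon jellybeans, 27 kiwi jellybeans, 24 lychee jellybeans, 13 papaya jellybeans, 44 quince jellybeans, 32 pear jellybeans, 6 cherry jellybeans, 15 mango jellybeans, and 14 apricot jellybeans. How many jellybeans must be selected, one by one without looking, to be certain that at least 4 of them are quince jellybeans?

164

In the worst case for collecting quince jellybeans, every non-quince jellybean comes out first.
There are 29 + 27 + 24 + 13 + 32 + 6 + 15 + 14 = 160 non-quince jellybeans altogether.
After those, each further jellybean must be quince, so 160 + 4 = 164 draws guarantee 4 quince jellybeans.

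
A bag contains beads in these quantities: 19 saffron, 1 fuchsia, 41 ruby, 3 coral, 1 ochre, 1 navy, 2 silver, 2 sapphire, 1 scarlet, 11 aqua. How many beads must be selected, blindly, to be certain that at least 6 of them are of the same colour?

An adversary could hand out at most 5 beads per colour (7 colours run out sooner): 5 + 1 + 5 + 3 + 1 + 1 + 2 + 2 + 1 + 5 = 26 beads and still no colour has 6.
By the pigeonhole principle, one more bead lands in a colour already at 5, so 27 draws are enough and 26 are not.

27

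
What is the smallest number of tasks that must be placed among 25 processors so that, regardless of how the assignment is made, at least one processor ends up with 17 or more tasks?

401

With 400 tasks one could put exactly 16 in each of the 25 processors, and no processor would reach 17.
By the pigeonhole principle, one more task must land in a processor that already has 16, giving it 17.
So 25 × 16 + 1 = 401 tasks are required.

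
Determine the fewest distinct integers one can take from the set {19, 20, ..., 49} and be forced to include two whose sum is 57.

22

A set avoiding the sum 57 can contain at most one of each pair {x, 57−x}, plus the 11 elements whose complement lies outside the range.
The integers 29, …, 49 (21 of them) are such a set: any two sum to at least 29+30 = 59 > 57.
Any 22nd integer completes one of the 10 pairs, so 22 choices force a sum of 57.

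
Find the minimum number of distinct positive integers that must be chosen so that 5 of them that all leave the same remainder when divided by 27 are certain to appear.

109

The 27 residue classes mod 27 are the pigeonholes.
With 108 integers one could put 4 in each residue class and have no class reach 5.
The 109th integer pushes some class to 5, so 27·4 + 1 = 109.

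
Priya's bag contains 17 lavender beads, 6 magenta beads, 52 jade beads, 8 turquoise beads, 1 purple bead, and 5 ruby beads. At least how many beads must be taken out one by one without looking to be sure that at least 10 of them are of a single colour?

An adversary could hand out at most 9 beads per colour (4 colours run out sooner): 9 + 6 + 9 + 8 + 1 + 5 = 38 beads and still no colour has 10.
Pigeonhole: one more bead lands in a colour already at 9, so 39 draws are enough and 38 are not.

39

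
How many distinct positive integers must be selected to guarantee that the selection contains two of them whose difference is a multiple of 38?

39

Integers whose pairwise differences are multiples of 38 are exactly those sharing a remainder mod 38. By pigeonhole, the 38 residue classes mod 38 are the pigeonholes.
With 38 integers one could put 1 in each residue class and have no class reach 2.
The 39th integer pushes some class to 2, so 38·1 + 1 = 39.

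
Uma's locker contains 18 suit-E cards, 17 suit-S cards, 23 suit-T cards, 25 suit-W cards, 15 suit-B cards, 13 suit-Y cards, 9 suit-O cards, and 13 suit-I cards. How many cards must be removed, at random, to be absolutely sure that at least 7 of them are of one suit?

49

Put each drawn card into a box by suit. The largest draw with every box below 7 takes min(count, 6) from each suit.
Σ min(cᵢ, 6) = 6 + 6 + 6 + 6 + 6 + 6 + 6 + 6 = 48.
Draw number 48 + 1 = 49 must push one box to 7.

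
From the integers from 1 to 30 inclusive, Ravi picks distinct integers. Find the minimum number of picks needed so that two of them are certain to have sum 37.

A set avoiding the sum 37 can contain at most one of each pair {x, 37−x}, plus the 6 elements whose complement lies outside the range.
The integers 1, …, 18 (18 of them) are such a set: any two sum to at least 1+2 = 3 and at most 17+18 = 35 < 37.
Pigeonhole: any 19th integer completes one of the 12 pairs, so 19 choices force a sum of 37.

19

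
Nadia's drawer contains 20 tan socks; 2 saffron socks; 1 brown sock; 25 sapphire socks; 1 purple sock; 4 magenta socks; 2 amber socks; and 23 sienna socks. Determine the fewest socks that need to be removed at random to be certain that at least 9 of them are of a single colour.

An adversary could hand out at most 8 socks per colour (5 colours run out sooner): 8 + 2 + 1 + 8 + 1 + 4 + 2 + 8 = 34 socks and still no colour has 9.
By the pigeonhole principle, one more sock lands in a colour already at 8, so 35 draws are enough and 34 are not.

35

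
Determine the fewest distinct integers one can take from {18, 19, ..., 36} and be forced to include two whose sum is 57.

12

A set avoiding the sum 57 can contain at most one of each pair {x, 57−x}, plus the 3 elements whose complement lies outside the range.
The integers 18, …, 28 (11 of them) are such a set: any two sum to at least 18+19 = 37 and at most 27+28 = 55 < 57.
By the pigeonhole principle, any 12th integer completes one of the 8 pairs, so 12 choices force a sum of 57.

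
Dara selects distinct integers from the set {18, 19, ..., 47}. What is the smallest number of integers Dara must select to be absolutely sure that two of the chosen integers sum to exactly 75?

21

A set avoiding the sum 75 can contain at most one of each pair {x, 75−x}, plus the 10 elements whose complement lies outside the range.
The integers 18, …, 37 (20 of them) are such a set: any two sum to at least 18+19 = 37 and at most 36+37 = 73 < 75.
Any 21st integer completes one of the 10 pairs, so 21 choices force a sum of 75.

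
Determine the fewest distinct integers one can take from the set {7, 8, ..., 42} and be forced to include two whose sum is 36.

26

Group the elements by complementary pair {x, 36−x}: {7,29}, {8,28}, {9,27}, …, giving 11 two-element pairs, the single value 18 (it cannot pair with itself since the integers are distinct), and 13 integers whose partner 36−x falls outside [7,42].
Treating each of those 25 groups as a pigeonhole, one can pick one integer per group — 25 integers — with no two summing to 36.
The 26th integer lands in an occupied pair, forcing a sum of 36.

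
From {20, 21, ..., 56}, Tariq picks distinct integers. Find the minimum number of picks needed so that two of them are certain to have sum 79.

21

Two chosen integers sum to 79 exactly when both halves of some pair {x, 79−x} with 23 ≤ x ≤ 79−x ≤ 56 are chosen — 17 such pairs.
The remaining 3 elements (those with no distinct partner in range) can never complete a 79-sum, so the worst case takes all of them and one from each pair: 3 + 17 = 20.
By the pigeonhole principle, the 21st integer has to be the second member of some pair, so 20 + 1 = 21.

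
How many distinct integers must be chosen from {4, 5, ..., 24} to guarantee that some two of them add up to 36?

16

A set avoiding the sum 36 can contain at most one of each pair {x, 36−x}, plus the 9 elements whose complement lies outside the range or equal to its own complement.
The integers 4, …, 18 (15 of them) are such a set: any two sum to at least 4+5 = 9 and at most 17+18 = 35 < 36.
Any 16th integer completes one of the 6 pairs, so 16 choices force a sum of 36.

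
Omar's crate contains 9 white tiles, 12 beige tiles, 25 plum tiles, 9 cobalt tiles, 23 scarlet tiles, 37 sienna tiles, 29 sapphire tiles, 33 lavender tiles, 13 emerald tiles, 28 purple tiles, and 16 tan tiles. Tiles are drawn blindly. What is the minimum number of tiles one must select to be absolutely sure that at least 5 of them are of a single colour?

45

The 11 colours are the holes; the tiles drawn are the pigeons.
To avoid 5 of any one colour, the worst case takes at most 4 of each colour.
That gives 4 + 4 + 4 + 4 + 4 + 4 + 4 + 4 + 4 + 4 + 4 = 44 tiles with no colour reaching 5.
The next tile forces some colour to 5, so 44 + 1 = 45.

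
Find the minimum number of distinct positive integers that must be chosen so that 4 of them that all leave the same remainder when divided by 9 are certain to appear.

28

The 9 residue classes mod 9 are the pigeonholes.
With 27 integers one could put 3 in each residue class and have no class reach 4.
The 28th integer pushes some class to 4, so 9·3 + 1 = 28.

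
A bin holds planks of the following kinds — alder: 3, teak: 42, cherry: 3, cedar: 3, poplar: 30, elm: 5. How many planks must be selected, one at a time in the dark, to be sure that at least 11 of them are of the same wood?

35

An adversary could hand out at most 10 planks per wood (4 woods run out sooner): 3 + 10 + 3 + 3 + 10 + 5 = 34 planks and still no wood has 11.
Pigeonhole: one more plank lands in a wood already at 10, so 35 draws are enough and 34 are not.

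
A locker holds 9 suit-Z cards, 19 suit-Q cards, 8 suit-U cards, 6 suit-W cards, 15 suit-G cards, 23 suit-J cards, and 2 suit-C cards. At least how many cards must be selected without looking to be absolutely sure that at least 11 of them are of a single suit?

56

The 7 suits are the holes; the cards drawn are the pigeons.
To avoid 11 of any one suit, the worst case takes at most 10 of each suit, or every card of a suit that has fewer than 10.
That gives 9 + 10 + 8 + 6 + 10 + 10 + 2 = 55 cards with no suit reaching 11.
The next card forces some suit to 11, so 55 + 1 = 56.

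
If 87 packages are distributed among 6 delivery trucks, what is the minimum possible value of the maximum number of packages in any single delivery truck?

By the pigeonhole principle, the 6 delivery trucks are the holes and the 87 packages are the pigeons.
If every delivery truck held at most 14 packages, the total would be at most 6 × 14 = 84, which is less than 87.
So some delivery truck holds at least ⌈87/6⌉ = 15 packages.

15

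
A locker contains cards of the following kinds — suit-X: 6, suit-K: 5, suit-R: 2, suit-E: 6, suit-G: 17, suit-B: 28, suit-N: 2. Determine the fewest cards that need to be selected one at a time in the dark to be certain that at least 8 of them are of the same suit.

An adversary could hand out at most 7 cards per suit (5 suits run out sooner): 6 + 5 + 2 + 6 + 7 + 7 + 2 = 35 cards and still no suit has 8.
One more card lands in a suit already at 7, so 36 draws are enough and 35 are not.

36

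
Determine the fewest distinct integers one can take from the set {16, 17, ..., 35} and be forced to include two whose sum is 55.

Two chosen integers sum to 55 exactly when both halves of some pair {x, 55−x} with 20 ≤ x ≤ 55−x ≤ 35 are chosen — 8 such pairs.
The remaining 4 elements (those with no distinct partner in range) can never complete a 55-sum, so the worst case takes all of them and one from each pair: 4 + 8 = 12.
By pigeonhole, the 13th integer has to be the second member of some pair, so 12 + 1 = 13.

13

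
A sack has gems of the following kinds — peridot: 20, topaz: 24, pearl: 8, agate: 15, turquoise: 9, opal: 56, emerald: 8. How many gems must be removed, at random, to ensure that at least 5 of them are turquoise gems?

In the worst case for collecting turquoise gems, every non-turquoise gem comes out first.
There are 20 + 24 + 8 + 15 + 56 + 8 = 131 non-turquoise gems altogether.
After those, each further gem must be turquoise, so 131 + 5 = 136 draws guarantee 5 turquoise gems.

136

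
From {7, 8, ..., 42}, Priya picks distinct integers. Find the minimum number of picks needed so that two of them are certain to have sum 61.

25

Group the elements by complementary pair {x, 61−x}: {19,42}, {20,41}, {21,40}, …, giving 12 two-element pairs and 12 integers whose partner 61−x falls outside [7,42].
By pigeonhole, treating each of those 24 groups as a pigeonhole, one can pick one integer per group — 24 integers — with no two summing to 61.
The 25th integer lands in an occupied pair, forcing a sum of 61.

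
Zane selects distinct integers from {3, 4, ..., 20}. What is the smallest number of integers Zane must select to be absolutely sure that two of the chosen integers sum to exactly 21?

Two chosen integers sum to 21 exactly when both halves of some pair {x, 21−x} with 3 ≤ x ≤ 21−x ≤ 18 are chosen — 8 such pairs.
The remaining 2 elements (those with no distinct partner in range) can never complete a 21-sum, so the worst case takes all of them and one from each pair: 2 + 8 = 10.
The 11th integer has to be the second member of some pair, so 10 + 1 = 11.

11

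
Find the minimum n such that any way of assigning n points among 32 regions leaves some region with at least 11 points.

321

With 320 points one could put exactly 10 in each of the 32 regions, and no region would reach 11.
Pigeonhole: one more point must land in a region that already has 10, giving it 11.
So 32 × 10 + 1 = 321 points are required.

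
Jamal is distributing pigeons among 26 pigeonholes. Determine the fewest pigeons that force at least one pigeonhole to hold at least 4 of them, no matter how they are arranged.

With 78 pigeons one could put exactly 3 in each of the 26 pigeonholes, and no pigeonhole would reach 4.
Pigeonhole: one more pigeon must land in a pigeonhole that already has 3, giving it 4.
So 26 × 3 + 1 = 79 pigeons are required.

79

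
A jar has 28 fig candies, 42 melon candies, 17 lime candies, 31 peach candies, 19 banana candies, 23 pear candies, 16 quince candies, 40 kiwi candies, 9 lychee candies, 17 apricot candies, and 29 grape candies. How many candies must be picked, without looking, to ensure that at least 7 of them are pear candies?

255

In the worst case for collecting pear candies, every non-pear candy comes out first.
There are 28 + 42 + 17 + 31 + 19 + 16 + 40 + 9 + 17 + 29 = 248 non-pear candies altogether.
After those, each further candy must be pear, so 248 + 7 = 255 draws guarantee 7 pear candies.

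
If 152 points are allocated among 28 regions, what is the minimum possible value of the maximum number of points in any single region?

The 28 regions are the holes and the 152 points are the pigeons.
If every region held at most 5 points, the total would be at most 28 × 5 = 140, which is less than 152.
So some region holds at least ⌈152/28⌉ = 6 points.

6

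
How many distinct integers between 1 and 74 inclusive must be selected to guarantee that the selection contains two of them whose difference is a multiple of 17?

Integers whose pairwise differences are multiples of 17 are exactly those sharing a remainder mod 17. By pigeonhole, the 17 residue classes mod 17 are the pigeonholes.
With 17 integers one could put 1 in each residue class and have no class reach 2.
The 18th integer pushes some class to 2, so 17·1 + 1 = 18.

18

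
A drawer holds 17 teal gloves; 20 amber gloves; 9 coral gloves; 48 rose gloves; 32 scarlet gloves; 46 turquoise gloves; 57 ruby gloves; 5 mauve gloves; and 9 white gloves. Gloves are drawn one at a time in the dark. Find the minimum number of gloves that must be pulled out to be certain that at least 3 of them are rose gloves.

In the worst case for collecting rose gloves, every non-rose glove comes out first.
There are 17 + 20 + 9 + 32 + 46 + 57 + 5 + 9 = 195 non-rose gloves altogether.
After those, each further glove must be rose, so 195 + 3 = 198 draws guarantee 3 rose gloves.

198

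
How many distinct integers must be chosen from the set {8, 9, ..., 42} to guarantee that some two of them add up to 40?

Group the elements by complementary pair {x, 40−x}: {8,32}, {9,31}, {10,30}, …, giving 12 two-element pairs; the single value 20 (it cannot pair with itself since the integers are distinct); and 10 integers whose partner 40−x falls outside [8,42].
Treating each of those 23 groups as a pigeonhole, one can pick one integer per group — 23 integers — with no two summing to 40.
The 24th integer lands in an occupied pair, forcing a sum of 40.

24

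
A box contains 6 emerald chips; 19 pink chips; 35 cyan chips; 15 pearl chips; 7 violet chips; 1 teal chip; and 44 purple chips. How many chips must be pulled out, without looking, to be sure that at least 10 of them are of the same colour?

51

By pigeonhole, put each drawn chip into a box by colour. The largest draw with every box below 10 takes min(count, 9) from each colour; colours with fewer than 9 contribute all they have.
Σ min(cᵢ, 9) = 6 + 9 + 9 + 9 + 7 + 1 + 9 = 50.
Draw number 50 + 1 = 51 must push one box to 10.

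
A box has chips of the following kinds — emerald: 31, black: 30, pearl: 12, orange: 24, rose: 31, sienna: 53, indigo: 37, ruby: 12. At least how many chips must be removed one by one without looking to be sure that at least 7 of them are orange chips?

213

In the worst case for collecting orange chips, every non-orange chip comes out first.
There are 31 + 30 + 12 + 31 + 53 + 37 + 12 = 206 non-orange chips altogether.
After those, each further chip must be orange, so 206 + 7 = 213 draws guarantee 7 orange chips.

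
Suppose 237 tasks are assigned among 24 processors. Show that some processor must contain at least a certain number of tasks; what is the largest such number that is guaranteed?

The 24 processors are the holes and the 237 tasks are the pigeons.
If every processor held at most 9 tasks, the total would be at most 24 × 9 = 216, which is less than 237.
So some processor holds at least ⌈237/24⌉ = 10 tasks.

10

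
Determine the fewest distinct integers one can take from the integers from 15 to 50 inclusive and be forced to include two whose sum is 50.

27

Two chosen integers sum to 50 exactly when both halves of some pair {x, 50−x} with 15 ≤ x ≤ 50−x ≤ 35 are chosen — 10 such pairs.
The remaining 16 elements (those with no distinct partner in range) can never complete a 50-sum, so the worst case takes all of them and one from each pair: 16 + 10 = 26.
The 27th integer has to be the second member of some pair, so 26 + 1 = 27.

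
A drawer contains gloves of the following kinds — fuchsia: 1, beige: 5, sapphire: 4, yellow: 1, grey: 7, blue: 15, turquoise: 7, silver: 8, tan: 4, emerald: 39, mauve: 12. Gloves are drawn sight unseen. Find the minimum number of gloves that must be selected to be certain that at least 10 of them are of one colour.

Put each drawn glove into a box by colour. The largest draw with every box below 10 takes min(count, 9) from each colour; colours with fewer than 9 contribute all they have.
Σ min(cᵢ, 9) = 1 + 5 + 4 + 1 + 7 + 9 + 7 + 8 + 4 + 9 + 9 = 64.
Draw number 64 + 1 = 65 must push one box to 10.

65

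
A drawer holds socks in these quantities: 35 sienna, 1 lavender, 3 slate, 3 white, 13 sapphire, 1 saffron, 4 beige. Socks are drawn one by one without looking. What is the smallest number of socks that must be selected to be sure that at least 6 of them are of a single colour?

23

By pigeonhole, the 7 colours are the holes; the socks drawn are the pigeons.
To avoid 6 of any one colour, the worst case takes at most 5 of each colour, or every sock of a colour that has fewer than 5.
That gives 5 + 1 + 3 + 3 + 5 + 1 + 4 = 22 socks with no colour reaching 6.
The next sock forces some colour to 6, so 22 + 1 = 23.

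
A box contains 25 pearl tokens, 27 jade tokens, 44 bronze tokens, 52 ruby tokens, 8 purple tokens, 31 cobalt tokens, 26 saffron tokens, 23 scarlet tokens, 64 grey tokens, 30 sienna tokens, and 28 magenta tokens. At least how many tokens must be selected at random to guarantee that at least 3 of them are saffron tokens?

In the worst case for collecting saffron tokens, every non-saffron token comes out first.
There are 25 + 27 + 44 + 52 + 8 + 31 + 23 + 64 + 30 + 28 = 332 non-saffron tokens altogether.
After those, each further token must be saffron, so 332 + 3 = 335 draws guarantee 3 saffron tokens.

335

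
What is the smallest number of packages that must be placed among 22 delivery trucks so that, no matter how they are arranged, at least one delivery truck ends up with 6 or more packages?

With 110 packages one could put exactly 5 in each of the 22 delivery trucks, and no delivery truck would reach 6.
One more package must land in a delivery truck that already has 5, giving it 6.
So 22 × 5 + 1 = 111 packages are required.

111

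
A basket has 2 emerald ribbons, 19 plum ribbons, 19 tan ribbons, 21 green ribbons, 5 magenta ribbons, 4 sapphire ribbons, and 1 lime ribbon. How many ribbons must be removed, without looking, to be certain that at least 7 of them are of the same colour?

31

By the pigeonhole principle, put each drawn ribbon into a box by colour. The largest draw with every box below 7 takes min(count, 6) from each colour; colours with fewer than 6 contribute all they have.
Σ min(cᵢ, 6) = 2 + 6 + 6 + 6 + 5 + 4 + 1 = 30.
Draw number 30 + 1 = 31 must push one box to 7.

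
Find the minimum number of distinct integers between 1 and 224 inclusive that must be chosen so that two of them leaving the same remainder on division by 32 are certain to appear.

By pigeonhole, the 32 residue classes mod 32 are the pigeonholes.
With 32 integers one could put 1 in each residue class and have no class reach 2.
The 33rd integer pushes some class to 2, so 32·1 + 1 = 33.

33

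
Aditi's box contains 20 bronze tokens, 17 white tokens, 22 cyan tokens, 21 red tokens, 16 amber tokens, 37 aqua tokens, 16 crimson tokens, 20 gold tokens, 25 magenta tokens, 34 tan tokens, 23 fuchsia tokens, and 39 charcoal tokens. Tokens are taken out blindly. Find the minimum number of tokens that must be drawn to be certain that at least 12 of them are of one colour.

An adversary could hand out at most 11 tokens per colour: 11 + 11 + 11 + 11 + 11 + 11 + 11 + 11 + 11 + 11 + 11 + 11 = 132 tokens and still no colour has 12.
Pigeonhole: one more token lands in a colour already at 11, so 133 draws are enough and 132 are not.

133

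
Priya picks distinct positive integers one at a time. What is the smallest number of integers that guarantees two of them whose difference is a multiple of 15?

16

Integers whose pairwise differences are multiples of 15 are exactly those sharing a remainder mod 15. By pigeonhole, the 15 residue classes mod 15 are the pigeonholes.
With 15 integers one could put 1 in each residue class and have no class reach 2.
The 16th integer pushes some class to 2, so 15·1 + 1 = 16.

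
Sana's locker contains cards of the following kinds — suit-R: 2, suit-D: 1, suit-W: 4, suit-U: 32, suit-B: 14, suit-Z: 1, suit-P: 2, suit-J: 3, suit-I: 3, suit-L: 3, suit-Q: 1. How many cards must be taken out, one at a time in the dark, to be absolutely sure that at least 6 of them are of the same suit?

An adversary could hand out at most 5 cards per suit (9 suits run out sooner): 2 + 1 + 4 + 5 + 5 + 1 + 2 + 3 + 3 + 3 + 1 = 30 cards and still no suit has 6.
By the pigeonhole principle, one more card lands in a suit already at 5, so 31 draws are enough and 30 are not.

31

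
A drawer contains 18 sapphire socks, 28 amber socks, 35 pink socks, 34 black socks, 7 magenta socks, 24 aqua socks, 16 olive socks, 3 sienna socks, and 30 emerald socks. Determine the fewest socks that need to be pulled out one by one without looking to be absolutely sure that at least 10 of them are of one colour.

Put each drawn sock into a box by colour. The largest draw with every box below 10 takes min(count, 9) from each colour; colours with fewer than 9 contribute all they have.
Σ min(cᵢ, 9) = 9 + 9 + 9 + 9 + 7 + 9 + 9 + 3 + 9 = 73.
Draw number 73 + 1 = 74 must push one box to 10.

74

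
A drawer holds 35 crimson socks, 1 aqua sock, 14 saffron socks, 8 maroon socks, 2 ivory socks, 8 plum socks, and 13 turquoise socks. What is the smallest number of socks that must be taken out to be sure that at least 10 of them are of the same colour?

An adversary could hand out at most 9 socks per colour (4 colours run out sooner): 9 + 1 + 9 + 8 + 2 + 8 + 9 = 46 socks and still no colour has 10.
One more sock lands in a colour already at 9, so 47 draws are enough and 46 are not.

47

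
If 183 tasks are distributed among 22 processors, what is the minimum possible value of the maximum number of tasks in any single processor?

9

By the pigeonhole principle, the 22 processors are the holes and the 183 tasks are the pigeons.
If every processor held at most 8 tasks, the total would be at most 22 × 8 = 176, which is less than 183.
So some processor holds at least ⌈183/22⌉ = 9 tasks.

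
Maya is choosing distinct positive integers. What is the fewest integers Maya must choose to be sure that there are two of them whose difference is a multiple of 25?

26

Integers whose pairwise differences are multiples of 25 are exactly those sharing a remainder mod 25. The 25 residue classes mod 25 are the pigeonholes.
With 25 integers one could put 1 in each residue class and have no class reach 2.
The 26th integer pushes some class to 2, so 25·1 + 1 = 26.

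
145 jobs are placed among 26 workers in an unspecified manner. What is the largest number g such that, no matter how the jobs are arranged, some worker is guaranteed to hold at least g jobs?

The 26 workers are the holes and the 145 jobs are the pigeons.
If every worker held at most 5 jobs, the total would be at most 26 × 5 = 130, which is less than 145.
So some worker holds at least ⌈145/26⌉ = 6 jobs.

6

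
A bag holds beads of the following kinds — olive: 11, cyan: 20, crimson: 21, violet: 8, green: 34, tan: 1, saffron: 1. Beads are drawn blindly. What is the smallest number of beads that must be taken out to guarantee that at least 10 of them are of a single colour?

The 7 colours are the holes; the beads drawn are the pigeons.
To avoid 10 of any one colour, the worst case takes at most 9 of each colour, or every bead of a colour that has fewer than 9.
That gives 9 + 9 + 9 + 8 + 9 + 1 + 1 = 46 beads with no colour reaching 10.
The next bead forces some colour to 10, so 46 + 1 = 47.

47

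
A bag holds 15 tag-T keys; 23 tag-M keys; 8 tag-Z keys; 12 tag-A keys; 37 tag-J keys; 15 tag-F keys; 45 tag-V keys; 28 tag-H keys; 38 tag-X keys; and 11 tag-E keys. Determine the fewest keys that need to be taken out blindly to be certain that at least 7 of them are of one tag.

61

Pigeonhole: put each drawn key into a box by tag. The largest draw with every box below 7 takes min(count, 6) from each tag.
Σ min(cᵢ, 6) = 6 + 6 + 6 + 6 + 6 + 6 + 6 + 6 + 6 + 6 = 60.
Draw number 60 + 1 = 61 must push one box to 7.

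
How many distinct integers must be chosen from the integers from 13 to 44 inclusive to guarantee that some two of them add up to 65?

Group the elements by complementary pair {x, 65−x}: {21,44}, {22,43}, {23,42}, …, giving 12 two-element pairs and 8 integers whose partner 65−x falls outside [13,44].
Treating each of those 20 groups as a pigeonhole, one can pick one integer per group — 20 integers — with no two summing to 65.
The 21st integer lands in an occupied pair, forcing a sum of 65.

21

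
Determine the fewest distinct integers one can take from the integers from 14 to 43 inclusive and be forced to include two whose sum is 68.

Two chosen integers sum to 68 exactly when both halves of some pair {x, 68−x} with 25 ≤ x ≤ 68−x ≤ 43 are chosen — 9 such pairs.
The remaining 12 elements (those with no distinct partner in range) can never complete a 68-sum, so the worst case takes all of them and one from each pair: 12 + 9 = 21.
The 22nd integer has to be the second member of some pair, so 21 + 1 = 22.

22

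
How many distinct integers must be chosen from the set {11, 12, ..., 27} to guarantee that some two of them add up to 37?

Two chosen integers sum to 37 exactly when both halves of some pair {x, 37−x} with 11 ≤ x ≤ 37−x ≤ 26 are chosen — 8 such pairs.
The remaining 1 element (those with no distinct partner in range) can never complete a 37-sum, so the worst case takes all of them and one from each pair: 1 + 8 = 9.
The 10th integer has to be the second member of some pair, so 9 + 1 = 10.

10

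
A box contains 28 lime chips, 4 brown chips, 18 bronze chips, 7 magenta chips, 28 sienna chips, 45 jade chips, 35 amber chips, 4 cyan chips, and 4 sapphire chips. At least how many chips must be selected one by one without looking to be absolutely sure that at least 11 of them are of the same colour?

Put each drawn chip into a box by colour. The largest draw with every box below 11 takes min(count, 10) from each colour; colours with fewer than 10 contribute all they have.
Σ min(cᵢ, 10) = 10 + 4 + 10 + 7 + 10 + 10 + 10 + 4 + 4 = 69.
Draw number 69 + 1 = 70 must push one box to 11.

70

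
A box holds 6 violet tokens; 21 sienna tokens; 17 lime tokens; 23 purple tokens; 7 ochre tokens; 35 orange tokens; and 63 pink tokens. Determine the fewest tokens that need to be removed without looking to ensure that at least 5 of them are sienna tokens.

In the worst case for collecting sienna tokens, every non-sienna token comes out first.
There are 6 + 17 + 23 + 7 + 35 + 63 = 151 non-sienna tokens altogether.
After those, each further token must be sienna, so 151 + 5 = 156 draws guarantee 5 sienna tokens.

156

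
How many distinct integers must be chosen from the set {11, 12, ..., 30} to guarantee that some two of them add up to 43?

Group the elements by complementary pair {x, 43−x}: {13,30}, {14,29}, {15,28}, …, giving 9 two-element pairs and 2 integers whose partner 43−x falls outside [11,30].
By the pigeonhole principle, treating each of those 11 groups as a pigeonhole, one can pick one integer per group — 11 integers — with no two summing to 43.
The 12th integer lands in an occupied pair, forcing a sum of 43.

12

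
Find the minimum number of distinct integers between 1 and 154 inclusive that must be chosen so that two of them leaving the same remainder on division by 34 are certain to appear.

35

The 34 residue classes mod 34 are the pigeonholes.
With 34 integers one could put 1 in each residue class and have no class reach 2.
The 35th integer pushes some class to 2, so 34·1 + 1 = 35.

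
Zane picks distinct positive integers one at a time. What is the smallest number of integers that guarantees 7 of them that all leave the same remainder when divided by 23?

By pigeonhole, the 23 residue classes mod 23 are the pigeonholes.
With 138 integers one could put 6 in each residue class and have no class reach 7.
The 139th integer pushes some class to 7, so 23·6 + 1 = 139.

139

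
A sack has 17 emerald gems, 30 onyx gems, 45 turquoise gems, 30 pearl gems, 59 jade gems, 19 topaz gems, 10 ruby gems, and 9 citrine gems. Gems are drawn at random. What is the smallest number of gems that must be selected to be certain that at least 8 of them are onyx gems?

In the worst case for collecting onyx gems, every non-onyx gem comes out first.
There are 17 + 45 + 30 + 59 + 19 + 10 + 9 = 189 non-onyx gems altogether.
After those, each further gem must be onyx, so 189 + 8 = 197 draws guarantee 8 onyx gems.

197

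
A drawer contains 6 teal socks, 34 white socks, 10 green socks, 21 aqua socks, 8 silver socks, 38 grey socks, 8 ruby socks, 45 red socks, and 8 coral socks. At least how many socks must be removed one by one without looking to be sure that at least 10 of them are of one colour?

76

Pigeonhole: the 9 colours are the holes; the socks drawn are the pigeons.
To avoid 10 of any one colour, the worst case takes at most 9 of each colour, or every sock of a colour that has fewer than 9.
That gives 6 + 9 + 9 + 9 + 8 + 9 + 8 + 9 + 8 = 75 socks with no colour reaching 10.
The next sock forces some colour to 10, so 75 + 1 = 76.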